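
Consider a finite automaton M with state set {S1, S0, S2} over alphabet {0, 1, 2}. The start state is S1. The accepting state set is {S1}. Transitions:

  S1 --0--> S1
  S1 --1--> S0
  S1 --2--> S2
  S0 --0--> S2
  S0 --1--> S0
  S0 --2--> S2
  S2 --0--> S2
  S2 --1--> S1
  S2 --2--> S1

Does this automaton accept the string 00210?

S1 → S1 → S1 → S2 → S1 → S1
End state S1 is accepting.

Yes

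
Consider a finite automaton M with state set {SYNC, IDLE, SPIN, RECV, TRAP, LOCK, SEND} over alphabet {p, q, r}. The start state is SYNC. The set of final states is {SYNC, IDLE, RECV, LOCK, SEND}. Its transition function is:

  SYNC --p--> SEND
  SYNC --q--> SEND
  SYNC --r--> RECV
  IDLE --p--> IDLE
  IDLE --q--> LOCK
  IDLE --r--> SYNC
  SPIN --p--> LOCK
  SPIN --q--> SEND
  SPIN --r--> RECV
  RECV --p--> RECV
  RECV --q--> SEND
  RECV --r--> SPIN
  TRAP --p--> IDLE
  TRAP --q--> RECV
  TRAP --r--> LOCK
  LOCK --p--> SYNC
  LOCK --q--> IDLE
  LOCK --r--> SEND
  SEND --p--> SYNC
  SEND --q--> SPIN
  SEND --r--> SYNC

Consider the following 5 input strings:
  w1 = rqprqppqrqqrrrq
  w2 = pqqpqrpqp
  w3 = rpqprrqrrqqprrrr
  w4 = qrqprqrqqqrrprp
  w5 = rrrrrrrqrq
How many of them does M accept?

4

w1: SYNC → RECV → SEND → SYNC → RECV → SEND → SYNC → SEND → SPIN → RECV → SEND → SPIN → RECV → SPIN → RECV → SEND  → end SEND, accepted
w2: SYNC → SEND → SPIN → SEND → SYNC → SEND → SYNC → SEND → SPIN → LOCK  → end LOCK, accepted
w3: SYNC → RECV → RECV → SEND → SYNC → RECV → SPIN → SEND → SYNC → RECV → SEND → SPIN → LOCK → SEND → SYNC → RECV → SPIN  → end SPIN, rejected
w4: SYNC → SEND → SYNC → SEND → SYNC → RECV → SEND → SYNC → SEND → SPIN → SEND → SYNC → RECV → RECV → SPIN → LOCK  → end LOCK, accepted
w5: SYNC → RECV → SPIN → RECV → SPIN → RECV → SPIN → RECV → SEND → SYNC → SEND  → end SEND, accepted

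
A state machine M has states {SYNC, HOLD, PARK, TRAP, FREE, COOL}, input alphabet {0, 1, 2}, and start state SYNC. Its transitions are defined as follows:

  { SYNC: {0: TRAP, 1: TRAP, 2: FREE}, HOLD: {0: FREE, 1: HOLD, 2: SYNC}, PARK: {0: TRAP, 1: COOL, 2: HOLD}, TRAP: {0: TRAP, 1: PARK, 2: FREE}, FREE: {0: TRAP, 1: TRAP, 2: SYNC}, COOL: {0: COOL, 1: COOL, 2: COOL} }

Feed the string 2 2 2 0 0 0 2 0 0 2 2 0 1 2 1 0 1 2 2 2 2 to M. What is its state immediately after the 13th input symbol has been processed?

PARK

Trace: SYNC -2-> FREE -2-> SYNC -2-> FREE -0-> TRAP -0-> TRAP -0-> TRAP -2-> FREE -0-> TRAP -0-> TRAP -2-> FREE -2-> SYNC -0-> TRAP -1-> PARK
After 13 symbols: PARK.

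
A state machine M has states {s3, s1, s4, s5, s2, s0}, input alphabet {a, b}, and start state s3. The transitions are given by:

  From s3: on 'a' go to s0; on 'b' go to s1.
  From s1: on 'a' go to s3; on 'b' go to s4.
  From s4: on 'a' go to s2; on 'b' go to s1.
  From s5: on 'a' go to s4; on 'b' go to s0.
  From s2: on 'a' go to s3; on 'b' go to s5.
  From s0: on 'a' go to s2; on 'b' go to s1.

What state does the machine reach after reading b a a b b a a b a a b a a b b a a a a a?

s3

s3 → s1 → s3 → s0 → s1 → s4 → s2 → s3 → s1 → s3 → s0 → s1 → s3 → s0 → s1 → s4 → s2 → s3 → s0 → s2 → s3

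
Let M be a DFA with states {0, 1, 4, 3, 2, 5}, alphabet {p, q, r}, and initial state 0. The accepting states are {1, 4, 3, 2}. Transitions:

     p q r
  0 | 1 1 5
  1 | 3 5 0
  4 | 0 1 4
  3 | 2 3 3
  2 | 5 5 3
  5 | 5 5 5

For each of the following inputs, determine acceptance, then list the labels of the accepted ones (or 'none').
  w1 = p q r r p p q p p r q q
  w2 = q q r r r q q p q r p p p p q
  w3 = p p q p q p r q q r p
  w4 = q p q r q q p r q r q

w1: 0 → 1 → 5 → 5 → 5 → 5 → 5 → 5 → 5 → 5 → 5 → 5 → 5  → end 5, rejected
w2: 0 → 1 → 5 → 5 → 5 → 5 → 5 → 5 → 5 → 5 → 5 → 5 → 5 → 5 → 5 → 5  → end 5, rejected
w3: 0 → 1 → 3 → 3 → 2 → 5 → 5 → 5 → 5 → 5 → 5 → 5  → end 5, rejected
w4: 0 → 1 → 3 → 3 → 3 → 3 → 3 → 2 → 3 → 3 → 3 → 3  → end 3, accepted

w4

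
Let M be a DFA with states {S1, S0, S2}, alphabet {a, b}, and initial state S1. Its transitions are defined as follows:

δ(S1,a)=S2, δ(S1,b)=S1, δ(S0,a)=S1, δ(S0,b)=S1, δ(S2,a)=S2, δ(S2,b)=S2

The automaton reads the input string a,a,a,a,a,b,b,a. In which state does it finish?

start at S1
read 'a': S1 → S2
read 'a': S2 → S2
read 'a': S2 → S2
read 'a': S2 → S2
read 'a': S2 → S2
read 'b': S2 → S2
read 'b': S2 → S2
read 'a': S2 → S2

S2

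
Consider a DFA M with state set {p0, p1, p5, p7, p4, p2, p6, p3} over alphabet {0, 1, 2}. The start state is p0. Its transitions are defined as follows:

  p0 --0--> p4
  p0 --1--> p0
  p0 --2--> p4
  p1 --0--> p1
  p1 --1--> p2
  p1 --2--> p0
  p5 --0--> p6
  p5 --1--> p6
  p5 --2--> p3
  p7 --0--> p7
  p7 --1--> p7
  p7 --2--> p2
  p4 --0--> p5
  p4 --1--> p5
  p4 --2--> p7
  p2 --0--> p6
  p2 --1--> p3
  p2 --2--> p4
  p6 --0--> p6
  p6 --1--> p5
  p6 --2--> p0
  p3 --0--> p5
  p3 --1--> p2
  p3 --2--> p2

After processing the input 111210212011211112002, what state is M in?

Trace: p0 -1-> p0 -1-> p0 -1-> p0 -2-> p4 -1-> p5 -0-> p6 -2-> p0 -1-> p0 -2-> p4 -0-> p5 -1-> p6 -1-> p5 -2-> p3 -1-> p2 -1-> p3 -1-> p2 -1-> p3 -2-> p2 -0-> p6 -0-> p6 -2-> p0

p0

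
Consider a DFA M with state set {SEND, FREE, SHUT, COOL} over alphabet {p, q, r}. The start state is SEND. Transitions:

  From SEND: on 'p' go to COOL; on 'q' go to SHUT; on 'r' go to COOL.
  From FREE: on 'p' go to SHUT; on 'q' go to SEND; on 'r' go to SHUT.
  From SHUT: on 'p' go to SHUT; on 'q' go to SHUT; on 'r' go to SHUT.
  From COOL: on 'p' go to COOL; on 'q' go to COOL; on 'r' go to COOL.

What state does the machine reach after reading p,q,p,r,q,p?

SEND → COOL → COOL → COOL → COOL → COOL → COOL

COOL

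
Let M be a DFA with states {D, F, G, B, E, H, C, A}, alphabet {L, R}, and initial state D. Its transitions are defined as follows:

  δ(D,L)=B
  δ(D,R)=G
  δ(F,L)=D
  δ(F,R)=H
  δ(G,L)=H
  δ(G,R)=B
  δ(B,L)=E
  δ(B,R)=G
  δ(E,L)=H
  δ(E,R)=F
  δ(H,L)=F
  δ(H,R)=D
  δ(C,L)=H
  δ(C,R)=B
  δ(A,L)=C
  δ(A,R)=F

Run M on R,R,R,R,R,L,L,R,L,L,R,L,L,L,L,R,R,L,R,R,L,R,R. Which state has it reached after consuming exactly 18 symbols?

D → G → B → G → B → G → H → F → H → F → D → G → H → F → D → B → G → B → E
After 18 symbols: E.

E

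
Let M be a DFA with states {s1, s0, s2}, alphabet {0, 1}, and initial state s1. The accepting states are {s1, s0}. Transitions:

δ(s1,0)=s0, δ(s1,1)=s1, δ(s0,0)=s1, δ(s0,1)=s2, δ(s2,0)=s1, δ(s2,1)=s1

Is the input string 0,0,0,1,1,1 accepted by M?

Trace: s1 -0-> s0 -0-> s1 -0-> s0 -1-> s2 -1-> s1 -1-> s1
End state s1 is accepting.

Yes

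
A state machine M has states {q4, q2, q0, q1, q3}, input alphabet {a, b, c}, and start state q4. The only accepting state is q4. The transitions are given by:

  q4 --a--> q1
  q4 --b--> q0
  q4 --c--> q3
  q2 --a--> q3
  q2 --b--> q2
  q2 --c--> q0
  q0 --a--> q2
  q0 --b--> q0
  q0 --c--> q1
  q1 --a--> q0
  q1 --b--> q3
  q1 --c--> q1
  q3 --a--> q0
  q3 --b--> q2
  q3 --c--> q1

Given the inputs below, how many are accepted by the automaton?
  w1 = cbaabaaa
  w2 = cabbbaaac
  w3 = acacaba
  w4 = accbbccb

0

w1:
  start at q4
  read 'c': q4 → q3
  read 'b': q3 → q2
  read 'a': q2 → q3
  read 'a': q3 → q0
  read 'b': q0 → q0
  read 'a': q0 → q2
  read 'a': q2 → q3
  read 'a': q3 → q0
  end q0, rejected
w2:
  start at q4
  read 'c': q4 → q3
  read 'a': q3 → q0
  read 'b': q0 → q0
  read 'b': q0 → q0
  read 'b': q0 → q0
  read 'a': q0 → q2
  read 'a': q2 → q3
  read 'a': q3 → q0
  read 'c': q0 → q1
  end q1, rejected
w3:
  start at q4
  read 'a': q4 → q1
  read 'c': q1 → q1
  read 'a': q1 → q0
  read 'c': q0 → q1
  read 'a': q1 → q0
  read 'b': q0 → q0
  read 'a': q0 → q2
  end q2, rejected
w4:
  start at q4
  read 'a': q4 → q1
  read 'c': q1 → q1
  read 'c': q1 → q1
  read 'b': q1 → q3
  read 'b': q3 → q2
  read 'c': q2 → q0
  read 'c': q0 → q1
  read 'b': q1 → q3
  end q3, rejected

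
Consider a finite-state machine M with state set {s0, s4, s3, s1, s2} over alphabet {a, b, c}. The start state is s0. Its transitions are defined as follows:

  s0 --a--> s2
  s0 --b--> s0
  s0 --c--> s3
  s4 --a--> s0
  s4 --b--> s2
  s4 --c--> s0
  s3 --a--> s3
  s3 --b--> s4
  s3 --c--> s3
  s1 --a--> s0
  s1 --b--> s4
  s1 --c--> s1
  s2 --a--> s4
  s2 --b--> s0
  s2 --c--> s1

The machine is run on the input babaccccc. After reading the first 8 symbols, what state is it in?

s1

start at s0
read 'b': s0 → s0
read 'a': s0 → s2
read 'b': s2 → s0
read 'a': s0 → s2
read 'c': s2 → s1
read 'c': s1 → s1
read 'c': s1 → s1
read 'c': s1 → s1
After 8 symbols: s1.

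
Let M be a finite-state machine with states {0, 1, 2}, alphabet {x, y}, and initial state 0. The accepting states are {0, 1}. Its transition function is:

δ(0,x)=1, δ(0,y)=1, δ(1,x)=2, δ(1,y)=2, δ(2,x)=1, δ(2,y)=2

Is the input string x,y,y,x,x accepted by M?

Trace: 0 -x-> 1 -y-> 2 -y-> 2 -x-> 1 -x-> 2
End state 2 is not accepting.

No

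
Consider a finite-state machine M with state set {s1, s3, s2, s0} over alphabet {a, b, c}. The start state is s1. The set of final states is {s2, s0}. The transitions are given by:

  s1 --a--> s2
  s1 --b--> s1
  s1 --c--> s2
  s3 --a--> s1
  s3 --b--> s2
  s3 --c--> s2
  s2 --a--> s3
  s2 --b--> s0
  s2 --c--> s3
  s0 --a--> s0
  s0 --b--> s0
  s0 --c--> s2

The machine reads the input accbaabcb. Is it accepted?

s1 → s2 → s3 → s2 → s0 → s0 → s0 → s0 → s2 → s0
End state s0 is accepting.

Yes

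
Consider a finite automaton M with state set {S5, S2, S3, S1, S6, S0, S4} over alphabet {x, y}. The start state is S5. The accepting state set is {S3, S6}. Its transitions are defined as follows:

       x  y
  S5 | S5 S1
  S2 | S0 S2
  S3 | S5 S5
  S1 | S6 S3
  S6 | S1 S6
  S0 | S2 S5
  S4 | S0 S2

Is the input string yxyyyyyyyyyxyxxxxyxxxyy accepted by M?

S5 → S1 → S6 → S6 → S6 → S6 → S6 → S6 → S6 → S6 → S6 → S6 → S1 → S3 → S5 → S5 → S5 → S5 → S1 → S6 → S1 → S6 → S6 → S6
End state S6 is accepting.

Yes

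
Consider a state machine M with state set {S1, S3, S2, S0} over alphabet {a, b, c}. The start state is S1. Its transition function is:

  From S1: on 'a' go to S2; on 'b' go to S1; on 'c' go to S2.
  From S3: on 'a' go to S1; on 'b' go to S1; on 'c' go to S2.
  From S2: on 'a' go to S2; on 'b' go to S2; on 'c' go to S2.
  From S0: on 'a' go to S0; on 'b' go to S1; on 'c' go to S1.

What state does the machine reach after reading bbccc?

S1 → S1 → S1 → S2 → S2 → S2

S2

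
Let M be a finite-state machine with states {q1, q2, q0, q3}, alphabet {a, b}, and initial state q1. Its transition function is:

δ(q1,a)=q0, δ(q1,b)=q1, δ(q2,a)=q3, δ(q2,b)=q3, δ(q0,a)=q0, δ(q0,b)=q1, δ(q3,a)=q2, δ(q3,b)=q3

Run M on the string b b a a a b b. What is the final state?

q1

q1 → q1 → q1 → q0 → q0 → q0 → q1 → q1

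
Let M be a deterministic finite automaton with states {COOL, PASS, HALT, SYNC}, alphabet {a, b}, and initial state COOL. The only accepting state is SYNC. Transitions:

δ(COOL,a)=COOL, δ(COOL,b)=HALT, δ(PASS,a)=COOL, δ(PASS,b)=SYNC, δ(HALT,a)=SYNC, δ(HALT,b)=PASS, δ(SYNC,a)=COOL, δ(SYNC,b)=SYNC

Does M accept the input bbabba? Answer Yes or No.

start at COOL
read 'b': COOL → HALT
read 'b': HALT → PASS
read 'a': PASS → COOL
read 'b': COOL → HALT
read 'b': HALT → PASS
read 'a': PASS → COOL
End state COOL is not accepting.

No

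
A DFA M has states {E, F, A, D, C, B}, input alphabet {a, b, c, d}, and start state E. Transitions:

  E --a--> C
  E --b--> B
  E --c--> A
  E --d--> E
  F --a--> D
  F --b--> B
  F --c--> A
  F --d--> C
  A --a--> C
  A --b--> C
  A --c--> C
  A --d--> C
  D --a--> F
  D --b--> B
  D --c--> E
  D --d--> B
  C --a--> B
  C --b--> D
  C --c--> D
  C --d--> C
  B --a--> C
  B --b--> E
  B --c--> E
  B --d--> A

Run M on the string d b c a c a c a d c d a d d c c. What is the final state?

E

E → E → B → E → C → D → F → A → C → C → D → B → C → C → C → D → E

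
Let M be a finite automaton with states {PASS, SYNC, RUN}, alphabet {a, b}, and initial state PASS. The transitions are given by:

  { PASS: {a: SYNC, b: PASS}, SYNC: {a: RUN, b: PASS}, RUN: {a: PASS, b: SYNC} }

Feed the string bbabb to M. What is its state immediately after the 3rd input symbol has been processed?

PASS → PASS → PASS → SYNC
After 3 symbols: SYNC.

SYNC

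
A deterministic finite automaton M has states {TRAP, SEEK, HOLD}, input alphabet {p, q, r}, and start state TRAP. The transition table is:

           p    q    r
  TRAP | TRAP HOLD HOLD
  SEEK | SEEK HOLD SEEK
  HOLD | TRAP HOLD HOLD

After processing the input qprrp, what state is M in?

TRAP

Trace: TRAP -q-> HOLD -p-> TRAP -r-> HOLD -r-> HOLD -p-> TRAP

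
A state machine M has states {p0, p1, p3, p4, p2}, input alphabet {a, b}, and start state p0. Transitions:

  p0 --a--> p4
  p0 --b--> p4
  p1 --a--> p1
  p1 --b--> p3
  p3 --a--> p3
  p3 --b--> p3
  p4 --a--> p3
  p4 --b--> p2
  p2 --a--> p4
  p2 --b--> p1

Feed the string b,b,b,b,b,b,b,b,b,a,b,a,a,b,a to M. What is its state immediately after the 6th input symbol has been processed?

p3

Trace: p0 -b-> p4 -b-> p2 -b-> p1 -b-> p3 -b-> p3 -b-> p3
After 6 symbols: p3.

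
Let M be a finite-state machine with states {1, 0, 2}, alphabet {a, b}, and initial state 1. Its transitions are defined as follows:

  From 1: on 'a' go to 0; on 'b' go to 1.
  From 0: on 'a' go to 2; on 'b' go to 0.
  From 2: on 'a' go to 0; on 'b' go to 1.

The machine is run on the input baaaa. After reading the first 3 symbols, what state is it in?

2

Trace: 1 -b-> 1 -a-> 0 -a-> 2
After 3 symbols: 2.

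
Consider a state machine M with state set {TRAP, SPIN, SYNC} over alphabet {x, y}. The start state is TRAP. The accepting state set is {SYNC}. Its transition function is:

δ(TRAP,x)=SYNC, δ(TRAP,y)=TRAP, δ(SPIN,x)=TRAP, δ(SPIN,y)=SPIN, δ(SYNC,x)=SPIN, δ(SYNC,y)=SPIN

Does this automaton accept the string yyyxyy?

start at TRAP
read 'y': TRAP → TRAP
read 'y': TRAP → TRAP
read 'y': TRAP → TRAP
read 'x': TRAP → SYNC
read 'y': SYNC → SPIN
read 'y': SPIN → SPIN
End state SPIN is not accepting.

No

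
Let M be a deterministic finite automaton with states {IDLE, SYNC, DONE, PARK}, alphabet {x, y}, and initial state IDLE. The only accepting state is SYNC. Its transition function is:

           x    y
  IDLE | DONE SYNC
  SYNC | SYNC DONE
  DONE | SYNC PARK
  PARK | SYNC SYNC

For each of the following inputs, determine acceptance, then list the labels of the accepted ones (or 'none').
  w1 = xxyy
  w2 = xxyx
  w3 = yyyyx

w1: Trace: IDLE -x-> DONE -x-> SYNC -y-> DONE -y-> PARK  → end PARK, rejected
w2: Trace: IDLE -x-> DONE -x-> SYNC -y-> DONE -x-> SYNC  → end SYNC, accepted
w3: Trace: IDLE -y-> SYNC -y-> DONE -y-> PARK -y-> SYNC -x-> SYNC  → end SYNC, accepted

w2, w3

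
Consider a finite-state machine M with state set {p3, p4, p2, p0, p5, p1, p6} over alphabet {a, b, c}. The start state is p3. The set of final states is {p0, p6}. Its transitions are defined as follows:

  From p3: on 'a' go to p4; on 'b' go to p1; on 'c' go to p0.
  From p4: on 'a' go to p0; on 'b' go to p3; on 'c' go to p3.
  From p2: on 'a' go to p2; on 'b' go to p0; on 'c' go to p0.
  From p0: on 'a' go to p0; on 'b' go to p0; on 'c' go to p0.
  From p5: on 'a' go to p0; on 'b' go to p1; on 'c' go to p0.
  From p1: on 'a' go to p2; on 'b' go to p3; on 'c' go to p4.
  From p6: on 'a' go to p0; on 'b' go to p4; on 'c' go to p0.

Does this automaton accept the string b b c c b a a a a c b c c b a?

Trace: p3 -b-> p1 -b-> p3 -c-> p0 -c-> p0 -b-> p0 -a-> p0 -a-> p0 -a-> p0 -a-> p0 -c-> p0 -b-> p0 -c-> p0 -c-> p0 -b-> p0 -a-> p0
End state p0 is accepting.

Yes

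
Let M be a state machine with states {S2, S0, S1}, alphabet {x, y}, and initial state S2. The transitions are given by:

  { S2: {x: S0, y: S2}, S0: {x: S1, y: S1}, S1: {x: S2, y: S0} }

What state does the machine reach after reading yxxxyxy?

S1

start at S2
read 'y': S2 → S2
read 'x': S2 → S0
read 'x': S0 → S1
read 'x': S1 → S2
read 'y': S2 → S2
read 'x': S2 → S0
read 'y': S0 → S1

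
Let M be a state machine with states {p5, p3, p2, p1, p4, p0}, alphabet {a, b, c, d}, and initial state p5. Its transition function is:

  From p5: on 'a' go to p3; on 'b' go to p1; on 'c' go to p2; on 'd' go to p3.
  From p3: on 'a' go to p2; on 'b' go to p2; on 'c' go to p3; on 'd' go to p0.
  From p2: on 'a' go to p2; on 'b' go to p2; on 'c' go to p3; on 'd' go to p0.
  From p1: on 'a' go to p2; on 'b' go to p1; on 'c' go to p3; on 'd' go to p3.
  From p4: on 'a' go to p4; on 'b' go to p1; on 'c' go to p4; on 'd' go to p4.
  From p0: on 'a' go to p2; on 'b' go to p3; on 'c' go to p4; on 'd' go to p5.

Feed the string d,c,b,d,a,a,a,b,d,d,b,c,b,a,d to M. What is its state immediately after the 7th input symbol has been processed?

p5 → p3 → p3 → p2 → p0 → p2 → p2 → p2
After 7 symbols: p2.

p2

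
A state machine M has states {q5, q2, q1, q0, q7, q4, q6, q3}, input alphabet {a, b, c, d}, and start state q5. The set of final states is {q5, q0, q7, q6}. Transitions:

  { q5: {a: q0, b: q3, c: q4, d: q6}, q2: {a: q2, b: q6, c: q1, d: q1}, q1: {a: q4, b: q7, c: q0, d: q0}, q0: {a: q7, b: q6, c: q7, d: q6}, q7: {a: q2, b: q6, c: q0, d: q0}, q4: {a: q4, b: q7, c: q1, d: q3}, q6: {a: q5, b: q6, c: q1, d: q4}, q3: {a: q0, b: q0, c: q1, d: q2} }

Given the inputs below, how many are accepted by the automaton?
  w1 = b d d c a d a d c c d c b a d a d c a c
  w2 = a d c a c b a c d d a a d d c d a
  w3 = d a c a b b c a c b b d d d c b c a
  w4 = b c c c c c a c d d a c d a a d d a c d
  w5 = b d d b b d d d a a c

2

w1: Trace: q5 -b-> q3 -d-> q2 -d-> q1 -c-> q0 -a-> q7 -d-> q0 -a-> q7 -d-> q0 -c-> q7 -c-> q0 -d-> q6 -c-> q1 -b-> q7 -a-> q2 -d-> q1 -a-> q4 -d-> q3 -c-> q1 -a-> q4 -c-> q1  → end q1, rejected
w2: Trace: q5 -a-> q0 -d-> q6 -c-> q1 -a-> q4 -c-> q1 -b-> q7 -a-> q2 -c-> q1 -d-> q0 -d-> q6 -a-> q5 -a-> q0 -d-> q6 -d-> q4 -c-> q1 -d-> q0 -a-> q7  → end q7, accepted
w3: Trace: q5 -d-> q6 -a-> q5 -c-> q4 -a-> q4 -b-> q7 -b-> q6 -c-> q1 -a-> q4 -c-> q1 -b-> q7 -b-> q6 -d-> q4 -d-> q3 -d-> q2 -c-> q1 -b-> q7 -c-> q0 -a-> q7  → end q7, accepted
w4: Trace: q5 -b-> q3 -c-> q1 -c-> q0 -c-> q7 -c-> q0 -c-> q7 -a-> q2 -c-> q1 -d-> q0 -d-> q6 -a-> q5 -c-> q4 -d-> q3 -a-> q0 -a-> q7 -d-> q0 -d-> q6 -a-> q5 -c-> q4 -d-> q3  → end q3, rejected
w5: Trace: q5 -b-> q3 -d-> q2 -d-> q1 -b-> q7 -b-> q6 -d-> q4 -d-> q3 -d-> q2 -a-> q2 -a-> q2 -c-> q1  → end q1, rejected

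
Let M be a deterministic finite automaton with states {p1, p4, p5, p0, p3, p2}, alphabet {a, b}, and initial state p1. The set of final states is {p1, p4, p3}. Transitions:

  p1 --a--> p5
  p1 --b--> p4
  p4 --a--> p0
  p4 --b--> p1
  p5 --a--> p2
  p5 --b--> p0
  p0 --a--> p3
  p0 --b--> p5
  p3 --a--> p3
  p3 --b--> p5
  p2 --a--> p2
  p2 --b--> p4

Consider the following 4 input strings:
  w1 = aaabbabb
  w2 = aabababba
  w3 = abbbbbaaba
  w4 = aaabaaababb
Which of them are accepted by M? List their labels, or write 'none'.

w4

w1:
  start at p1
  read 'a': p1 → p5
  read 'a': p5 → p2
  read 'a': p2 → p2
  read 'b': p2 → p4
  read 'b': p4 → p1
  read 'a': p1 → p5
  read 'b': p5 → p0
  read 'b': p0 → p5
  end p5, rejected
w2:
  start at p1
  read 'a': p1 → p5
  read 'a': p5 → p2
  read 'b': p2 → p4
  read 'a': p4 → p0
  read 'b': p0 → p5
  read 'a': p5 → p2
  read 'b': p2 → p4
  read 'b': p4 → p1
  read 'a': p1 → p5
  end p5, rejected
w3:
  start at p1
  read 'a': p1 → p5
  read 'b': p5 → p0
  read 'b': p0 → p5
  read 'b': p5 → p0
  read 'b': p0 → p5
  read 'b': p5 → p0
  read 'a': p0 → p3
  read 'a': p3 → p3
  read 'b': p3 → p5
  read 'a': p5 → p2
  end p2, rejected
w4:
  start at p1
  read 'a': p1 → p5
  read 'a': p5 → p2
  read 'a': p2 → p2
  read 'b': p2 → p4
  read 'a': p4 → p0
  read 'a': p0 → p3
  read 'a': p3 → p3
  read 'b': p3 → p5
  read 'a': p5 → p2
  read 'b': p2 → p4
  read 'b': p4 → p1
  end p1, accepted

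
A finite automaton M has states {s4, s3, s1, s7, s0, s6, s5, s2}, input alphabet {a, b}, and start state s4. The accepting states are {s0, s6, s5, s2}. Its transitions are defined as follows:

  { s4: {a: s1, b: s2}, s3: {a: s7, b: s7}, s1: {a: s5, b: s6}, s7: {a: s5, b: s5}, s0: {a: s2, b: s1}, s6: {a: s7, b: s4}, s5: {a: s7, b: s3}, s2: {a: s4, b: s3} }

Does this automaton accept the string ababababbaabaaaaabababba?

start at s4
read 'a': s4 → s1
read 'b': s1 → s6
read 'a': s6 → s7
read 'b': s7 → s5
read 'a': s5 → s7
read 'b': s7 → s5
read 'a': s5 → s7
read 'b': s7 → s5
read 'b': s5 → s3
read 'a': s3 → s7
read 'a': s7 → s5
read 'b': s5 → s3
read 'a': s3 → s7
read 'a': s7 → s5
read 'a': s5 → s7
read 'a': s7 → s5
read 'a': s5 → s7
read 'b': s7 → s5
read 'a': s5 → s7
read 'b': s7 → s5
read 'a': s5 → s7
read 'b': s7 → s5
read 'b': s5 → s3
read 'a': s3 → s7
End state s7 is not accepting.

No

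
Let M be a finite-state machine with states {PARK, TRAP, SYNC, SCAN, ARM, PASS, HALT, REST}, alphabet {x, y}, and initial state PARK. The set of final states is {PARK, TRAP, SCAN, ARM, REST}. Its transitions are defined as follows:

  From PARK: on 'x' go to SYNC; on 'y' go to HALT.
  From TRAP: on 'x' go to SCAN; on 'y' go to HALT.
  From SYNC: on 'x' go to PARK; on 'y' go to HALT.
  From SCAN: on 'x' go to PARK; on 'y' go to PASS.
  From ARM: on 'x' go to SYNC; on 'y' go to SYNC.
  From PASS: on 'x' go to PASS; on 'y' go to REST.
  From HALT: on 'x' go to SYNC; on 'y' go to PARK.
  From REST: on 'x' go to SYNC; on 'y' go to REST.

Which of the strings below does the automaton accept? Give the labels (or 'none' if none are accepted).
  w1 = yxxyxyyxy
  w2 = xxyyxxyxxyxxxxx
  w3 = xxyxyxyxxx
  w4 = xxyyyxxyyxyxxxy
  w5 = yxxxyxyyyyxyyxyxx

w5

w1: PARK → HALT → SYNC → PARK → HALT → SYNC → HALT → PARK → SYNC → HALT  → end HALT, rejected
w2: PARK → SYNC → PARK → HALT → PARK → SYNC → PARK → HALT → SYNC → PARK → HALT → SYNC → PARK → SYNC → PARK → SYNC  → end SYNC, rejected
w3: PARK → SYNC → PARK → HALT → SYNC → HALT → SYNC → HALT → SYNC → PARK → SYNC  → end SYNC, rejected
w4: PARK → SYNC → PARK → HALT → PARK → HALT → SYNC → PARK → HALT → PARK → SYNC → HALT → SYNC → PARK → SYNC → HALT  → end HALT, rejected
w5: PARK → HALT → SYNC → PARK → SYNC → HALT → SYNC → HALT → PARK → HALT → PARK → SYNC → HALT → PARK → SYNC → HALT → SYNC → PARK  → end PARK, accepted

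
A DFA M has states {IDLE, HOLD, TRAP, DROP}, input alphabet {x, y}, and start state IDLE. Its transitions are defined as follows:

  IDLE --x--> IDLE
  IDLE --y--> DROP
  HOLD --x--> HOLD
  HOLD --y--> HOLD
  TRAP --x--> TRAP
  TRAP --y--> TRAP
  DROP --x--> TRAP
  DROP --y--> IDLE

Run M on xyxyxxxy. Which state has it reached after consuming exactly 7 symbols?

TRAP

start at IDLE
read 'x': IDLE → IDLE
read 'y': IDLE → DROP
read 'x': DROP → TRAP
read 'y': TRAP → TRAP
read 'x': TRAP → TRAP
read 'x': TRAP → TRAP
read 'x': TRAP → TRAP
After 7 symbols: TRAP.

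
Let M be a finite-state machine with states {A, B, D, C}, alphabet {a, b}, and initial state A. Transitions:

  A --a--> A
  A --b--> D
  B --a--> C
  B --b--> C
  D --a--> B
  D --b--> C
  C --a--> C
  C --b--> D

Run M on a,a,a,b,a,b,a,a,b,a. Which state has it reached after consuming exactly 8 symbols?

Trace: A -a-> A -a-> A -a-> A -b-> D -a-> B -b-> C -a-> C -a-> C
After 8 symbols: C.

C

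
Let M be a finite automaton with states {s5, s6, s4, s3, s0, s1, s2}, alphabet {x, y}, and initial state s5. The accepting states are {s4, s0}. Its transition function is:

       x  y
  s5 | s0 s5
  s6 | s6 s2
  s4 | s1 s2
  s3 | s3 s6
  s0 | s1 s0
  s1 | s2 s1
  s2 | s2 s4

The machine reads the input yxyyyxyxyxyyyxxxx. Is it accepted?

s5 → s5 → s0 → s0 → s0 → s0 → s1 → s1 → s2 → s4 → s1 → s1 → s1 → s1 → s2 → s2 → s2 → s2
End state s2 is not accepting.

No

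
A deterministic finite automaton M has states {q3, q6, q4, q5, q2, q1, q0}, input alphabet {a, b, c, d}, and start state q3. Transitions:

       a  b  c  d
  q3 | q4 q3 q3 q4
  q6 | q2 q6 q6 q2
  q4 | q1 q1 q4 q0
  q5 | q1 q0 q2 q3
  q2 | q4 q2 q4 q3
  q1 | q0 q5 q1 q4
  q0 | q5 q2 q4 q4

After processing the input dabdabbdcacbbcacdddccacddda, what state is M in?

Trace: q3 -d-> q4 -a-> q1 -b-> q5 -d-> q3 -a-> q4 -b-> q1 -b-> q5 -d-> q3 -c-> q3 -a-> q4 -c-> q4 -b-> q1 -b-> q5 -c-> q2 -a-> q4 -c-> q4 -d-> q0 -d-> q4 -d-> q0 -c-> q4 -c-> q4 -a-> q1 -c-> q1 -d-> q4 -d-> q0 -d-> q4 -a-> q1

q1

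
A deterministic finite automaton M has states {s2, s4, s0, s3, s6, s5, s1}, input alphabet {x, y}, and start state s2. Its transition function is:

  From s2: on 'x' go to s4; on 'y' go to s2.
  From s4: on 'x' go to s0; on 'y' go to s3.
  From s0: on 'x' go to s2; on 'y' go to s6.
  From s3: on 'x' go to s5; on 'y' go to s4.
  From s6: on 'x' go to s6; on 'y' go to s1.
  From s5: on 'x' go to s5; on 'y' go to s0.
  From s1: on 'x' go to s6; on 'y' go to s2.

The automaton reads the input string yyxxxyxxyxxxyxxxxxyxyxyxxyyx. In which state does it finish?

Trace: s2 -y-> s2 -y-> s2 -x-> s4 -x-> s0 -x-> s2 -y-> s2 -x-> s4 -x-> s0 -y-> s6 -x-> s6 -x-> s6 -x-> s6 -y-> s1 -x-> s6 -x-> s6 -x-> s6 -x-> s6 -x-> s6 -y-> s1 -x-> s6 -y-> s1 -x-> s6 -y-> s1 -x-> s6 -x-> s6 -y-> s1 -y-> s2 -x-> s4

s4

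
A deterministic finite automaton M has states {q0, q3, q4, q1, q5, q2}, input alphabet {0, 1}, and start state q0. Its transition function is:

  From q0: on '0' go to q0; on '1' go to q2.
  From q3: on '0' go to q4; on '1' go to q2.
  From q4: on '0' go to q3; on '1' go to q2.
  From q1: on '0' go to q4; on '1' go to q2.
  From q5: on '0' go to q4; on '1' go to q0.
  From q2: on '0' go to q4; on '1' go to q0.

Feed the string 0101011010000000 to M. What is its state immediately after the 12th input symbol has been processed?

Trace: q0 -0-> q0 -1-> q2 -0-> q4 -1-> q2 -0-> q4 -1-> q2 -1-> q0 -0-> q0 -1-> q2 -0-> q4 -0-> q3 -0-> q4
After 12 symbols: q4.

q4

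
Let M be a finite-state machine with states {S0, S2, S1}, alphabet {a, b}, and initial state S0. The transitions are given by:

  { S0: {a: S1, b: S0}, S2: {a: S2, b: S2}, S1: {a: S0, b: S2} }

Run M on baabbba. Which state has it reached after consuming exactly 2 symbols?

S0 → S0 → S1
After 2 symbols: S1.

S1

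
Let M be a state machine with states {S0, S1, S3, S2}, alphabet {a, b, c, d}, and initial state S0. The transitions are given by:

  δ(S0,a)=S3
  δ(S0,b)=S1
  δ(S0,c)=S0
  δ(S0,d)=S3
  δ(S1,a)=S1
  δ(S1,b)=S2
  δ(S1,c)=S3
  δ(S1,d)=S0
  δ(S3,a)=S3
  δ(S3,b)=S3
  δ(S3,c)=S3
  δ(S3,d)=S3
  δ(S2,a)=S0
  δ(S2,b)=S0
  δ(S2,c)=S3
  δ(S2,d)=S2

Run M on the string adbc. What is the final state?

S0 → S3 → S3 → S3 → S3

S3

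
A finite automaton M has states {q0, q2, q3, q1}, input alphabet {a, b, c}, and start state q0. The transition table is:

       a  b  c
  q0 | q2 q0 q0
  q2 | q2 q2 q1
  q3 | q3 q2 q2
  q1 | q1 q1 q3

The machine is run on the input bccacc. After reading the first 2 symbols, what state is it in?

q0 → q0 → q0
After 2 symbols: q0.

q0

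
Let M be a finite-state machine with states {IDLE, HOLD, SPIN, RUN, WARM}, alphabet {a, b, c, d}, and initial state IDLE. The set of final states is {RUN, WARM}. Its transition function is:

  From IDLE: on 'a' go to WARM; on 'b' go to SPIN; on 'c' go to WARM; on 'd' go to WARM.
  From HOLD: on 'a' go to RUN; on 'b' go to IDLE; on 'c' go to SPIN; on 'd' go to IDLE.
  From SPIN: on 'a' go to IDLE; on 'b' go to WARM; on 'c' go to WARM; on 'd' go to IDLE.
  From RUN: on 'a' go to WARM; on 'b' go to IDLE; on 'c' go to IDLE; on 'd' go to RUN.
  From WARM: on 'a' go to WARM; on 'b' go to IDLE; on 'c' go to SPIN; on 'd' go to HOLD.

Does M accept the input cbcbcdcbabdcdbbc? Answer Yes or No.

No

IDLE → WARM → IDLE → WARM → IDLE → WARM → HOLD → SPIN → WARM → WARM → IDLE → WARM → SPIN → IDLE → SPIN → WARM → SPIN
End state SPIN is not accepting.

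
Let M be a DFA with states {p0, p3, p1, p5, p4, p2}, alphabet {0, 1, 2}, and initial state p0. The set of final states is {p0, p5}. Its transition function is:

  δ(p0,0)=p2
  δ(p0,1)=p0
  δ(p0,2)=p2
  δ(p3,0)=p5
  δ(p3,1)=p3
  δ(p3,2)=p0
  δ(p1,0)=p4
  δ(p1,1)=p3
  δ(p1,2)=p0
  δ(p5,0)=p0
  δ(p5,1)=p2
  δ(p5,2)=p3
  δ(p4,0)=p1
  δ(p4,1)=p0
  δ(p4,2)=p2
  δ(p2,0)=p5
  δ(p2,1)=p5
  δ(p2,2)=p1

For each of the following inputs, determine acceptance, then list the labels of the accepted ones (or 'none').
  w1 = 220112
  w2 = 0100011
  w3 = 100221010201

w2

w1:
  start at p0
  read '2': p0 → p2
  read '2': p2 → p1
  read '0': p1 → p4
  read '1': p4 → p0
  read '1': p0 → p0
  read '2': p0 → p2
  end p2, rejected
w2:
  start at p0
  read '0': p0 → p2
  read '1': p2 → p5
  read '0': p5 → p0
  read '0': p0 → p2
  read '0': p2 → p5
  read '1': p5 → p2
  read '1': p2 → p5
  end p5, accepted
w3:
  start at p0
  read '1': p0 → p0
  read '0': p0 → p2
  read '0': p2 → p5
  read '2': p5 → p3
  read '2': p3 → p0
  read '1': p0 → p0
  read '0': p0 → p2
  read '1': p2 → p5
  read '0': p5 → p0
  read '2': p0 → p2
  read '0': p2 → p5
  read '1': p5 → p2
  end p2, rejected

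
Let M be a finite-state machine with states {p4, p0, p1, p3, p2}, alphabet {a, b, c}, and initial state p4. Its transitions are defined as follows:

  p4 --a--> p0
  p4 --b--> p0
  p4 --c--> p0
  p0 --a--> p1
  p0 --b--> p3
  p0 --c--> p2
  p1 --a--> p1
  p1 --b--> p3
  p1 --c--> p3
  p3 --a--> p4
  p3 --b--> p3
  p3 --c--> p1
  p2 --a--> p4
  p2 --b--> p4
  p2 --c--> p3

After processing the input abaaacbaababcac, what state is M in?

Trace: p4 -a-> p0 -b-> p3 -a-> p4 -a-> p0 -a-> p1 -c-> p3 -b-> p3 -a-> p4 -a-> p0 -b-> p3 -a-> p4 -b-> p0 -c-> p2 -a-> p4 -c-> p0

p0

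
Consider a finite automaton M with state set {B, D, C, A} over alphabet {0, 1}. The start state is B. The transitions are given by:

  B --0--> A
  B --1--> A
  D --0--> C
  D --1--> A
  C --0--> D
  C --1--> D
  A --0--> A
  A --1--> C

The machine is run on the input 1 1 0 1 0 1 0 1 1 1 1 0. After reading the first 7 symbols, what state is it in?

D

B → A → C → D → A → A → C → D
After 7 symbols: D.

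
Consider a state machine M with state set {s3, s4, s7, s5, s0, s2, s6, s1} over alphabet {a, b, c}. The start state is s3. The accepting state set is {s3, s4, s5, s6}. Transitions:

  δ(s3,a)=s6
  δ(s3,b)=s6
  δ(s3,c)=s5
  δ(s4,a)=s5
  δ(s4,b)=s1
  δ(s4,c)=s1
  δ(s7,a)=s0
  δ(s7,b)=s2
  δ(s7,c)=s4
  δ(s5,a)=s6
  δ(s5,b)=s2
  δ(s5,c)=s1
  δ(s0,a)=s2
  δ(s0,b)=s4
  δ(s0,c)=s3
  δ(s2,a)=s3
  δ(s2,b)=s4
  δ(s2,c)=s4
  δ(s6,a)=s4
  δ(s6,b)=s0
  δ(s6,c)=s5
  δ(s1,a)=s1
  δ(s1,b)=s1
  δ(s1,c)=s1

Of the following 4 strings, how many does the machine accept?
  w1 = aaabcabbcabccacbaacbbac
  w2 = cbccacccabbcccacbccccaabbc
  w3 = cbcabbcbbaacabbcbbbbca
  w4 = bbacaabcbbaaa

1

w1: s3 → s6 → s4 → s5 → s2 → s4 → s5 → s2 → s4 → s1 → s1 → s1 → s1 → s1 → s1 → s1 → s1 → s1 → s1 → s1 → s1 → s1 → s1 → s1  → end s1, rejected
w2: s3 → s5 → s2 → s4 → s1 → s1 → s1 → s1 → s1 → s1 → s1 → s1 → s1 → s1 → s1 → s1 → s1 → s1 → s1 → s1 → s1 → s1 → s1 → s1 → s1 → s1 → s1  → end s1, rejected
w3: s3 → s5 → s2 → s4 → s5 → s2 → s4 → s1 → s1 → s1 → s1 → s1 → s1 → s1 → s1 → s1 → s1 → s1 → s1 → s1 → s1 → s1 → s1  → end s1, rejected
w4: s3 → s6 → s0 → s2 → s4 → s5 → s6 → s0 → s3 → s6 → s0 → s2 → s3 → s6  → end s6, accepted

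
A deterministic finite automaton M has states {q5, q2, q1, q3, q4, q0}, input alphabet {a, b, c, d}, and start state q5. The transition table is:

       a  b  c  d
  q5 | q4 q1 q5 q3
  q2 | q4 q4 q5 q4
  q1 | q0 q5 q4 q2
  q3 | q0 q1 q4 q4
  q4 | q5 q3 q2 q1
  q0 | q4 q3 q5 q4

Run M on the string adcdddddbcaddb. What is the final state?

q4

start at q5
read 'a': q5 → q4
read 'd': q4 → q1
read 'c': q1 → q4
read 'd': q4 → q1
read 'd': q1 → q2
read 'd': q2 → q4
read 'd': q4 → q1
read 'd': q1 → q2
read 'b': q2 → q4
read 'c': q4 → q2
read 'a': q2 → q4
read 'd': q4 → q1
read 'd': q1 → q2
read 'b': q2 → q4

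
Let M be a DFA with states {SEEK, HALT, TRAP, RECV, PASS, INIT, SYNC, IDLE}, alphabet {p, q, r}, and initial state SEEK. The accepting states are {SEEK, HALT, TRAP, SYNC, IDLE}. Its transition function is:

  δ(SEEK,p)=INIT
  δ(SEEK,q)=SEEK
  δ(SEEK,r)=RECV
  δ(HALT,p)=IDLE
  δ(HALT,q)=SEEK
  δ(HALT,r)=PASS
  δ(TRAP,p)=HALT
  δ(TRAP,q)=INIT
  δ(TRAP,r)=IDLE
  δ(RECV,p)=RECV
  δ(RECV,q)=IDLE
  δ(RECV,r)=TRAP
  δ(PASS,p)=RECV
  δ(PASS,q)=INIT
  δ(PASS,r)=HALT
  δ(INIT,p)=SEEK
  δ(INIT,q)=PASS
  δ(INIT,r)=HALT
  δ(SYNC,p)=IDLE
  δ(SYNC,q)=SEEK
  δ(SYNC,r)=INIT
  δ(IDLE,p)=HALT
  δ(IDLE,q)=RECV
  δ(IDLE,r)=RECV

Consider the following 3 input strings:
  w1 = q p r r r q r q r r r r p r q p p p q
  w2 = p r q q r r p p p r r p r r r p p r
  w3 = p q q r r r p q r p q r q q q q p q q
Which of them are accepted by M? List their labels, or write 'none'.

w1: Trace: SEEK -q-> SEEK -p-> INIT -r-> HALT -r-> PASS -r-> HALT -q-> SEEK -r-> RECV -q-> IDLE -r-> RECV -r-> TRAP -r-> IDLE -r-> RECV -p-> RECV -r-> TRAP -q-> INIT -p-> SEEK -p-> INIT -p-> SEEK -q-> SEEK  → end SEEK, accepted
w2: Trace: SEEK -p-> INIT -r-> HALT -q-> SEEK -q-> SEEK -r-> RECV -r-> TRAP -p-> HALT -p-> IDLE -p-> HALT -r-> PASS -r-> HALT -p-> IDLE -r-> RECV -r-> TRAP -r-> IDLE -p-> HALT -p-> IDLE -r-> RECV  → end RECV, rejected
w3: Trace: SEEK -p-> INIT -q-> PASS -q-> INIT -r-> HALT -r-> PASS -r-> HALT -p-> IDLE -q-> RECV -r-> TRAP -p-> HALT -q-> SEEK -r-> RECV -q-> IDLE -q-> RECV -q-> IDLE -q-> RECV -p-> RECV -q-> IDLE -q-> RECV  → end RECV, rejected

w1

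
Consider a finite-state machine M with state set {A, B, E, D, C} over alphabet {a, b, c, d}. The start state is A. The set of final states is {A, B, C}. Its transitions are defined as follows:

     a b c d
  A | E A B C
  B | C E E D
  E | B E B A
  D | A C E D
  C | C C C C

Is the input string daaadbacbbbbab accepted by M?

start at A
read 'd': A → C
read 'a': C → C
read 'a': C → C
read 'a': C → C
read 'd': C → C
read 'b': C → C
read 'a': C → C
read 'c': C → C
read 'b': C → C
read 'b': C → C
read 'b': C → C
read 'b': C → C
read 'a': C → C
read 'b': C → C
End state C is accepting.

Yes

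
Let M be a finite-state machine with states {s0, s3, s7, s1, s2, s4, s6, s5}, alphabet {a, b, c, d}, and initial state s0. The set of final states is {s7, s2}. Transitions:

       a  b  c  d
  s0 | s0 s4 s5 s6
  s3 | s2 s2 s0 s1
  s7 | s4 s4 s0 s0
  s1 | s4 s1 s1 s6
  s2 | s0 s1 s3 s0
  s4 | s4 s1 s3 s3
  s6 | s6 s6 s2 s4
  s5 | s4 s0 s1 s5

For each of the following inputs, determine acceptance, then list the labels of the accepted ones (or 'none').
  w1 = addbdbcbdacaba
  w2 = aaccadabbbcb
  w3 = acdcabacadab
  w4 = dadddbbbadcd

none

w1: Trace: s0 -a-> s0 -d-> s6 -d-> s4 -b-> s1 -d-> s6 -b-> s6 -c-> s2 -b-> s1 -d-> s6 -a-> s6 -c-> s2 -a-> s0 -b-> s4 -a-> s4  → end s4, rejected
w2: Trace: s0 -a-> s0 -a-> s0 -c-> s5 -c-> s1 -a-> s4 -d-> s3 -a-> s2 -b-> s1 -b-> s1 -b-> s1 -c-> s1 -b-> s1  → end s1, rejected
w3: Trace: s0 -a-> s0 -c-> s5 -d-> s5 -c-> s1 -a-> s4 -b-> s1 -a-> s4 -c-> s3 -a-> s2 -d-> s0 -a-> s0 -b-> s4  → end s4, rejected
w4: Trace: s0 -d-> s6 -a-> s6 -d-> s4 -d-> s3 -d-> s1 -b-> s1 -b-> s1 -b-> s1 -a-> s4 -d-> s3 -c-> s0 -d-> s6  → end s6, rejected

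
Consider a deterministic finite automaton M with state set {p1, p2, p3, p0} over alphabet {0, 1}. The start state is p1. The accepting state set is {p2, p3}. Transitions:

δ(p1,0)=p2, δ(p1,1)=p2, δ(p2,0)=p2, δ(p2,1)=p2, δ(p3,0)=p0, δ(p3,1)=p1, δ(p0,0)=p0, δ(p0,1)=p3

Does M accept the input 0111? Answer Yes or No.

start at p1
read '0': p1 → p2
read '1': p2 → p2
read '1': p2 → p2
read '1': p2 → p2
End state p2 is accepting.

Yes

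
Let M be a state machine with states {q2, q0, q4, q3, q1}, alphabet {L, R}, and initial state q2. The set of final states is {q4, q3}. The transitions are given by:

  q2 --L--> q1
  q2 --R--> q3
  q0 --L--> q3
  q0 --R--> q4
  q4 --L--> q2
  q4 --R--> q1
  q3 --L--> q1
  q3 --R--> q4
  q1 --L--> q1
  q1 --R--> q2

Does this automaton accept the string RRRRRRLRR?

Yes

Trace: q2 -R-> q3 -R-> q4 -R-> q1 -R-> q2 -R-> q3 -R-> q4 -L-> q2 -R-> q3 -R-> q4
End state q4 is accepting.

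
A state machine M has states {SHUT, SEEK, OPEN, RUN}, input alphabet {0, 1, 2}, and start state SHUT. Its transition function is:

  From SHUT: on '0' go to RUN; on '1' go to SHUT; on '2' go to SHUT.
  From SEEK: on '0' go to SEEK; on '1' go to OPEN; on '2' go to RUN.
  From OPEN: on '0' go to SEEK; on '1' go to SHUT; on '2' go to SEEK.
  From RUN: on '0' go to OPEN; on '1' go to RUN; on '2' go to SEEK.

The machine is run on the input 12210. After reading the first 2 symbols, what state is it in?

start at SHUT
read '1': SHUT → SHUT
read '2': SHUT → SHUT
After 2 symbols: SHUT.

SHUT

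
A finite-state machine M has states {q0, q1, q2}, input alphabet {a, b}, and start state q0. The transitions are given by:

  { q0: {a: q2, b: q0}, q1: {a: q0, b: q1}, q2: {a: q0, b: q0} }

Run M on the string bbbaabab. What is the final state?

q0

Trace: q0 -b-> q0 -b-> q0 -b-> q0 -a-> q2 -a-> q0 -b-> q0 -a-> q2 -b-> q0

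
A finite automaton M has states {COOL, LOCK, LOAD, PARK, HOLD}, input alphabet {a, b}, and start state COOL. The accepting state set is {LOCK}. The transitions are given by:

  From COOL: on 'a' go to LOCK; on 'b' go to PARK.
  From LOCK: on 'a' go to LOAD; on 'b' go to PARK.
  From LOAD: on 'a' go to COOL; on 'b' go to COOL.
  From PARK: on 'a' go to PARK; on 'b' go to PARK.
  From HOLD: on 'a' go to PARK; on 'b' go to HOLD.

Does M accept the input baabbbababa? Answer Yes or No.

start at COOL
read 'b': COOL → PARK
read 'a': PARK → PARK
read 'a': PARK → PARK
read 'b': PARK → PARK
read 'b': PARK → PARK
read 'b': PARK → PARK
read 'a': PARK → PARK
read 'b': PARK → PARK
read 'a': PARK → PARK
read 'b': PARK → PARK
read 'a': PARK → PARK
End state PARK is not accepting.

No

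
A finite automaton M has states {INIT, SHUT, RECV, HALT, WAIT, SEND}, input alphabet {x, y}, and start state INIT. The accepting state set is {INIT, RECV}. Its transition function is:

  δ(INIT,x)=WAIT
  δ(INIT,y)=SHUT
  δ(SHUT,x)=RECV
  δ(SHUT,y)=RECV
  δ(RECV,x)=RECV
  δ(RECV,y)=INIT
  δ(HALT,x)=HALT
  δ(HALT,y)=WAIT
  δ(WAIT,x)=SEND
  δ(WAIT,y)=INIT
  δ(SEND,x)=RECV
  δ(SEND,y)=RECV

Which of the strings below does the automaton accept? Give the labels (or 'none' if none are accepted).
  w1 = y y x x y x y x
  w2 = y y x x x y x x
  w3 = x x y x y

w1: Trace: INIT -y-> SHUT -y-> RECV -x-> RECV -x-> RECV -y-> INIT -x-> WAIT -y-> INIT -x-> WAIT  → end WAIT, rejected
w2: Trace: INIT -y-> SHUT -y-> RECV -x-> RECV -x-> RECV -x-> RECV -y-> INIT -x-> WAIT -x-> SEND  → end SEND, rejected
w3: Trace: INIT -x-> WAIT -x-> SEND -y-> RECV -x-> RECV -y-> INIT  → end INIT, accepted

w3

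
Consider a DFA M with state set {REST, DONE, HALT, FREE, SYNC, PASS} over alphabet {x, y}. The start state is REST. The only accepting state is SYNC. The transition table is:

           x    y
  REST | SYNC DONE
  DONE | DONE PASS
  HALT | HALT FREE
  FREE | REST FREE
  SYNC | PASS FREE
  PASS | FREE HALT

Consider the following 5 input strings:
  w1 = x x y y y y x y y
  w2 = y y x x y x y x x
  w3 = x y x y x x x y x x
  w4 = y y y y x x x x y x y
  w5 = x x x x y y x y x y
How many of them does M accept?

w1: REST → SYNC → PASS → HALT → FREE → FREE → FREE → REST → DONE → PASS  → end PASS, rejected
w2: REST → DONE → PASS → FREE → REST → DONE → DONE → PASS → FREE → REST  → end REST, rejected
w3: REST → SYNC → FREE → REST → DONE → DONE → DONE → DONE → PASS → FREE → REST  → end REST, rejected
w4: REST → DONE → PASS → HALT → FREE → REST → SYNC → PASS → FREE → FREE → REST → DONE  → end DONE, rejected
w5: REST → SYNC → PASS → FREE → REST → DONE → PASS → FREE → FREE → REST → DONE  → end DONE, rejected

0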